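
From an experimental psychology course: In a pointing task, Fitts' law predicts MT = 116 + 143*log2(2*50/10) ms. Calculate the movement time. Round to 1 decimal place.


MT = 116 + 143 * log2(2*50/10)
2D/W = 10.0
log2(10.0) = 3.3219
MT = 116 + 143 * 3.3219
= 591.0 ms


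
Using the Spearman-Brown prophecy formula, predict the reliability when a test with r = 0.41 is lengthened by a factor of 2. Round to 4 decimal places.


r_new = n*r / (1 + (n-1)*r)
Numerator = 2 * 0.41 = 0.82
Denominator = 1 + 1 * 0.41 = 1.41
r_new = 0.82 / 1.41
= 0.5816


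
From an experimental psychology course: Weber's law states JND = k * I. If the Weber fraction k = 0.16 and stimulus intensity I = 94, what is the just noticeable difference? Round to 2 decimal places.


JND = k * I
JND = 0.16 * 94
= 15.04


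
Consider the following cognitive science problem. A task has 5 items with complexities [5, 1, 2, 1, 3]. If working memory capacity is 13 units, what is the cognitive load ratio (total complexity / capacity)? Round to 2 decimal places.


Total complexity = 5 + 1 + 2 + 1 + 3 = 12
Load = total / capacity = 12 / 13
= 0.92


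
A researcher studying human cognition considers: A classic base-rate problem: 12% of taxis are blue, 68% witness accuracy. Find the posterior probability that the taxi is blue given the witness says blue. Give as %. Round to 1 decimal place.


P(blue | says blue) = P(says blue | blue)*P(blue) / [P(says blue | blue)*P(blue) + P(says blue | not blue)*P(not blue)]
Numerator = 0.68 * 0.12 = 0.0816
False identification = 0.32 * 0.88 = 0.2816
P = 0.0816 / (0.0816 + 0.2816)
= 0.0816 / 0.3632
As percentage = 22.5


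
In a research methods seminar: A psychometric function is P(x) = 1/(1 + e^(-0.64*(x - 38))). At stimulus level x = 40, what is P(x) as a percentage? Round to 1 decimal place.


P(x) = 1/(1 + e^(-0.64*(40 - 38)))
Exponent = -0.64 * 2 = -1.28
e^(-1.28) = 0.278037
P = 1/(1 + 0.278037) = 0.78245
Percentage = 78.2


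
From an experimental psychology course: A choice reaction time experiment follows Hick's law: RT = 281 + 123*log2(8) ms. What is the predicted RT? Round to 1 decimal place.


RT = 281 + 123 * log2(8)
log2(8) = 3.0
RT = 281 + 123 * 3.0
= 281 + 369.0
= 650.0 ms


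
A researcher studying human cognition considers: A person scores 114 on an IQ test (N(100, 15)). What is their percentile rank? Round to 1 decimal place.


z = (IQ - mean) / SD
z = (114 - 100) / 15 = 0.9333
Percentile = Phi(0.9333) * 100
Phi(0.9333) = 0.824667
= 82.5


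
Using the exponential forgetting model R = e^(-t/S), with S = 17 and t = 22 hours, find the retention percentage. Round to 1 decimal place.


R = e^(-t/S)
-t/S = -22/17 = -1.294118
R = e^(-1.294118) = 0.27414
Percentage = 0.27414 * 100
= 27.4


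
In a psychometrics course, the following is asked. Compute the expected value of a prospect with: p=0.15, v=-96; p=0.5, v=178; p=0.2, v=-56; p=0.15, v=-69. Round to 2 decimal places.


EU = sum(p_i * v_i)
0.15 * -96 = -14.4
0.5 * 178 = 89.0
0.2 * -56 = -11.2
0.15 * -69 = -10.35
EU = -14.4 + 89.0 + -11.2 + -10.35
= 53.05


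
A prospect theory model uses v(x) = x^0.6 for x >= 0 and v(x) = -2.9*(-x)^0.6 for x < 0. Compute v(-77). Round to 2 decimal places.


Since x = -77 < 0, use v(x) = -lambda*(-x)^alpha
(-x) = 77
77^0.6 = 13.5486
v(-77) = -2.9 * 13.5486
= -39.29


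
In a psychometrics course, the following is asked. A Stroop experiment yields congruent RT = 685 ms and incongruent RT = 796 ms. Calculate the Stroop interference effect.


Stroop effect = RT(incongruent) - RT(congruent)
= 796 - 685
= 111 ms


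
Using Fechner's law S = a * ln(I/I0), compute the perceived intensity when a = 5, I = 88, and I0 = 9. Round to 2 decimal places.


S = 5 * ln(88/9)
I/I0 = 9.777778
ln(9.777778) = 2.2801
S = 5 * 2.2801
= 11.40


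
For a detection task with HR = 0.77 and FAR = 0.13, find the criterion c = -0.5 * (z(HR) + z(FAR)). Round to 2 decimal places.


c = -0.5 * (z(HR) + z(FAR))
z(0.77) = 0.7388
z(0.13) = -1.1264
c = -0.5 * (0.7388 + -1.1264)
= -0.5 * -0.3876
= 0.19


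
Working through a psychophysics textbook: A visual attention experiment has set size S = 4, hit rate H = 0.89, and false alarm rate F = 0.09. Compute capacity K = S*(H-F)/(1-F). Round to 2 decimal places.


K = S * (H - F) / (1 - F)
H - F = 0.8
1 - F = 0.91
K = 4 * 0.8 / 0.91
= 3.52


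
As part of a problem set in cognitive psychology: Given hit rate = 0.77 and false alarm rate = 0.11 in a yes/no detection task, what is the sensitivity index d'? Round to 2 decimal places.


d' = z(HR) - z(FAR)
z(0.77) = 0.7388
z(0.11) = -1.2265
d' = 0.7388 - -1.2265
= 1.97


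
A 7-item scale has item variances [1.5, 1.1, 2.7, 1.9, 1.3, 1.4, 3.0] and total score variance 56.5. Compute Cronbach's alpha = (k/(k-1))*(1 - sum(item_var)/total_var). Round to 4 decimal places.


alpha = (k/(k-1)) * (1 - sum(s_i^2)/s_total^2)
sum(item variances) = 12.9
k/(k-1) = 7/6 = 1.166667
1 - 12.9/56.5 = 1 - 0.228319 = 0.771681
alpha = 1.166667 * 0.771681
= 0.9003


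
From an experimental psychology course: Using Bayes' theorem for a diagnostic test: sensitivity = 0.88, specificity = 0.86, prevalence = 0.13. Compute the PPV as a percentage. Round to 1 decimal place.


PPV = (sens * prev) / (sens * prev + (1-spec) * (1-prev))
Numerator = 0.88 * 0.13 = 0.1144
P(positive and no disease) = (1 - spec) * (1 - prev) = (1 - 0.86) * (1 - 0.13) = 0.1218
Denominator = 0.1144 + 0.1218 = 0.2362
PPV = 0.1144 / 0.2362 = 0.484335
As percentage = 48.4


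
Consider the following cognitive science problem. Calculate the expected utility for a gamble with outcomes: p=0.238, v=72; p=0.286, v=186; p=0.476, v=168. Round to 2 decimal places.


EU = sum(p_i * v_i)
0.238 * 72 = 17.136
0.286 * 186 = 53.196
0.476 * 168 = 79.968
EU = 17.136 + 53.196 + 79.968
= 150.30


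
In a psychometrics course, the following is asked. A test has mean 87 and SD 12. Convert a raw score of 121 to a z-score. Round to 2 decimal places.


z = (X - mu) / sigma
= (121 - 87) / 12
= 34 / 12
= 2.83


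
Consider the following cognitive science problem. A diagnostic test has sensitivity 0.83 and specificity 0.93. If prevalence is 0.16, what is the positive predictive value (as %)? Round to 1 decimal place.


PPV = (sens * prev) / (sens * prev + (1-spec) * (1-prev))
Numerator = 0.83 * 0.16 = 0.1328
P(positive and no disease) = (1 - spec) * (1 - prev) = (1 - 0.93) * (1 - 0.16) = 0.0588
Denominator = 0.1328 + 0.0588 = 0.1916
PPV = 0.1328 / 0.1916 = 0.693111
As percentage = 69.3


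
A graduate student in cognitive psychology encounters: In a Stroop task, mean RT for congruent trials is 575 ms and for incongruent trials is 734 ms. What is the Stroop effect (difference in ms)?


Stroop effect = RT(incongruent) - RT(congruent)
= 734 - 575
= 159 ms


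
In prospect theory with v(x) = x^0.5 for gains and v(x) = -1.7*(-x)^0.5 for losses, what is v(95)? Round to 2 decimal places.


Since x = 95 >= 0, use v(x) = x^0.5
95^0.5 = 9.7468
v(95) = 9.75


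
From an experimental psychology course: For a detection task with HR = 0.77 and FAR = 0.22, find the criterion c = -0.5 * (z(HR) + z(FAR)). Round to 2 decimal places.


c = -0.5 * (z(HR) + z(FAR))
z(0.77) = 0.7388
z(0.22) = -0.7722
c = -0.5 * (0.7388 + -0.7722)
= -0.5 * -0.0334
= 0.02


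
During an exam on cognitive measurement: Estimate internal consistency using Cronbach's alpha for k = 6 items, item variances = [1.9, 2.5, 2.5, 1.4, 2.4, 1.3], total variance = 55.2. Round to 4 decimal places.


alpha = (k/(k-1)) * (1 - sum(s_i^2)/s_total^2)
sum(item variances) = 12.0
k/(k-1) = 6/5 = 1.2
1 - 12.0/55.2 = 1 - 0.217391 = 0.782609
alpha = 1.2 * 0.782609
= 0.9391


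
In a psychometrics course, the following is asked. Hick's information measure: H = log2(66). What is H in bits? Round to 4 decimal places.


H = log2(n)
H = log2(66)
= 6.0444


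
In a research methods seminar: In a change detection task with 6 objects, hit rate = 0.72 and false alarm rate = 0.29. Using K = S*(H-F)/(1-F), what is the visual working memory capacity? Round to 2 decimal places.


K = S * (H - F) / (1 - F)
H - F = 0.43
1 - F = 0.71
K = 6 * 0.43 / 0.71
= 3.63


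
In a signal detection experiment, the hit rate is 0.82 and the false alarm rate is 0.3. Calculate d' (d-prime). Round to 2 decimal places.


d' = z(HR) - z(FAR)
z(0.82) = 0.9154
z(0.3) = -0.5244
d' = 0.9154 - -0.5244
= 1.44


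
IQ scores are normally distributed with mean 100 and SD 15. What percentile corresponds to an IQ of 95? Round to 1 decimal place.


z = (IQ - mean) / SD
z = (95 - 100) / 15 = -0.3333
Percentile = Phi(-0.3333) * 100
Phi(-0.3333) = 0.369454
= 36.9


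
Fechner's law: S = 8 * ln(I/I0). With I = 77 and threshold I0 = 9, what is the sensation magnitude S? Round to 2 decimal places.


S = 8 * ln(77/9)
I/I0 = 8.555556
ln(8.555556) = 2.1466
S = 8 * 2.1466
= 17.17


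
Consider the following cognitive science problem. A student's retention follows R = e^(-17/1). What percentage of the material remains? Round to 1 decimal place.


R = e^(-t/S)
-t/S = -17/1 = -17.0
R = e^(-17.0) = 0.0
Percentage = 0.0 * 100
= 0.0


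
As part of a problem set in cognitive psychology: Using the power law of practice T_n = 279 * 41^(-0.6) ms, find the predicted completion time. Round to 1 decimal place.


T_n = 279 * 41^(-0.6)
41^(-0.6) = 0.107728
T_n = 279 * 0.107728
= 30.1 ms


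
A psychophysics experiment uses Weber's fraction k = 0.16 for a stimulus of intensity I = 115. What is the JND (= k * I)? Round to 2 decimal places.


JND = k * I
JND = 0.16 * 115
= 18.40


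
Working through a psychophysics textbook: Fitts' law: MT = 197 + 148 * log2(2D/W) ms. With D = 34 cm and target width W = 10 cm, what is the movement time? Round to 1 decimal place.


MT = 197 + 148 * log2(2*34/10)
2D/W = 6.8
log2(6.8) = 2.7655
MT = 197 + 148 * 2.7655
= 606.3 ms


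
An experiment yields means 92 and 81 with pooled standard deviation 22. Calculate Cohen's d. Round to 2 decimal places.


Cohen's d = (M1 - M2) / S_pooled
= (92 - 81) / 22
= 11 / 22
= 0.50


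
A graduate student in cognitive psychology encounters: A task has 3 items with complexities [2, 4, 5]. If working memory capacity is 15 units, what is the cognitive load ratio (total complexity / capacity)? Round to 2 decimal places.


Total complexity = 2 + 4 + 5 = 11
Load = total / capacity = 11 / 15
= 0.73


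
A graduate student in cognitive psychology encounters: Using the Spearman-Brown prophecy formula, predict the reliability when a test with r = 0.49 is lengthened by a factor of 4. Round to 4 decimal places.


r_new = n*r / (1 + (n-1)*r)
Numerator = 4 * 0.49 = 1.96
Denominator = 1 + 3 * 0.49 = 2.47
r_new = 1.96 / 2.47
= 0.7935


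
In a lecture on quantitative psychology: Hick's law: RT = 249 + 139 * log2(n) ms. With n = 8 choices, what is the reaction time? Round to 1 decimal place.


RT = 249 + 139 * log2(8)
log2(8) = 3.0
RT = 249 + 139 * 3.0
= 249 + 417.0
= 666.0 ms


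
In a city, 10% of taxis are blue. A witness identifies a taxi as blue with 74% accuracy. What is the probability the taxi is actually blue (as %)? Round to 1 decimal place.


P(blue | says blue) = P(says blue | blue)*P(blue) / [P(says blue | blue)*P(blue) + P(says blue | not blue)*P(not blue)]
Numerator = 0.74 * 0.1 = 0.074
False identification = 0.26 * 0.9 = 0.234
P = 0.074 / (0.074 + 0.234)
= 0.074 / 0.308
As percentage = 24.0


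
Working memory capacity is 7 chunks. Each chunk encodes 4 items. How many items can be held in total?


Total items = chunks * items_per_chunk
= 7 * 4
= 28


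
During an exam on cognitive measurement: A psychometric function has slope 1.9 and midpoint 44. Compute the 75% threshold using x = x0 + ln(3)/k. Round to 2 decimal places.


At P = 0.75: 0.75 = 1/(1 + e^(-k*(x-x0)))
Solving: e^(-k*(x-x0)) = 1/3
x = x0 + ln(3)/k
ln(3) = 1.0986
x = 44 + 1.0986/1.9
= 44 + 0.5782
= 44.58


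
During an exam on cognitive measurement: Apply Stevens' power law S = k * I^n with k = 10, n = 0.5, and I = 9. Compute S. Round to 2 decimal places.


S = 10 * 9^0.5
9^0.5 = 3.0
S = 10 * 3.0
= 30.00


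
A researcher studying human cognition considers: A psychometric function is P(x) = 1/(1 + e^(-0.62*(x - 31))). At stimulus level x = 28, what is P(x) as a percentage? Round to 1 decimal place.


P(x) = 1/(1 + e^(-0.62*(28 - 31)))
Exponent = -0.62 * -3 = 1.86
e^(1.86) = 6.423737
P = 1/(1 + 6.423737) = 0.134703
Percentage = 13.5


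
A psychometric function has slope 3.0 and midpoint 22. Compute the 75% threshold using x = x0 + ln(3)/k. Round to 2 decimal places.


At P = 0.75: 0.75 = 1/(1 + e^(-k*(x-x0)))
Solving: e^(-k*(x-x0)) = 1/3
x = x0 + ln(3)/k
ln(3) = 1.0986
x = 22 + 1.0986/3.0
= 22 + 0.3662
= 22.37


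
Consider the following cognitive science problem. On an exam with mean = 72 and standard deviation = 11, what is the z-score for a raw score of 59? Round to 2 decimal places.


z = (X - mu) / sigma
= (59 - 72) / 11
= -13 / 11
= -1.18


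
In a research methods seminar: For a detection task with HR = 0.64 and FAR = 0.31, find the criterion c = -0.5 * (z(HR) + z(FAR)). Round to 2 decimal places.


c = -0.5 * (z(HR) + z(FAR))
z(0.64) = 0.3585
z(0.31) = -0.4959
c = -0.5 * (0.3585 + -0.4959)
= -0.5 * -0.1374
= 0.07


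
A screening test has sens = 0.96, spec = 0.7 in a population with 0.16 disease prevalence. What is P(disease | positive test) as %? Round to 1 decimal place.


PPV = (sens * prev) / (sens * prev + (1-spec) * (1-prev))
Numerator = 0.96 * 0.16 = 0.1536
P(positive and no disease) = (1 - spec) * (1 - prev) = (1 - 0.7) * (1 - 0.16) = 0.252
Denominator = 0.1536 + 0.252 = 0.4056
PPV = 0.1536 / 0.4056 = 0.378698
As percentage = 37.9


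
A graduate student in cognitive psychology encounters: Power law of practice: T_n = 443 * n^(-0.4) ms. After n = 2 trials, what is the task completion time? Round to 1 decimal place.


T_n = 443 * 2^(-0.4)
2^(-0.4) = 0.757858
T_n = 443 * 0.757858
= 335.7 ms


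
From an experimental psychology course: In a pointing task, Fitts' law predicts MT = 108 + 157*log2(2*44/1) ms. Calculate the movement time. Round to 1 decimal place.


MT = 108 + 157 * log2(2*44/1)
2D/W = 88.0
log2(88.0) = 6.4594
MT = 108 + 157 * 6.4594
= 1122.1 ms


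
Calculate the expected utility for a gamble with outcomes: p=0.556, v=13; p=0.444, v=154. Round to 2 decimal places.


EU = sum(p_i * v_i)
0.556 * 13 = 7.228
0.444 * 154 = 68.376
EU = 7.228 + 68.376
= 75.60


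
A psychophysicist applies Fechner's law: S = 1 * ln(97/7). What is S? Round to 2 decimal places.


S = 1 * ln(97/7)
I/I0 = 13.857143
ln(13.857143) = 2.6288
S = 1 * 2.6288
= 2.63


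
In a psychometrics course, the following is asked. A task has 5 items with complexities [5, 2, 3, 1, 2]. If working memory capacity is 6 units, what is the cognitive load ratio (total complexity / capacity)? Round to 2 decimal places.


Total complexity = 5 + 2 + 3 + 1 + 2 = 13
Load = total / capacity = 13 / 6
= 2.17


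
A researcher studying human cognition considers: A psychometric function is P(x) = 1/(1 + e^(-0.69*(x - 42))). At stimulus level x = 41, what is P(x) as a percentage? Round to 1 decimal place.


P(x) = 1/(1 + e^(-0.69*(41 - 42)))
Exponent = -0.69 * -1 = 0.69
e^(0.69) = 1.993716
P = 1/(1 + 1.993716) = 0.334033
Percentage = 33.4


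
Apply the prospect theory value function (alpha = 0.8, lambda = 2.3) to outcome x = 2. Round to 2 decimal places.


Since x = 2 >= 0, use v(x) = x^0.8
2^0.8 = 1.7411
v(2) = 1.74


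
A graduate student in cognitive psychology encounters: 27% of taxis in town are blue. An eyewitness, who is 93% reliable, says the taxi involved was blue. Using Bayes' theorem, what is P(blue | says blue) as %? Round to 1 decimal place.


P(blue | says blue) = P(says blue | blue)*P(blue) / [P(says blue | blue)*P(blue) + P(says blue | not blue)*P(not blue)]
Numerator = 0.93 * 0.27 = 0.2511
False identification = 0.07 * 0.73 = 0.0511
P = 0.2511 / (0.2511 + 0.0511)
= 0.2511 / 0.3022
As percentage = 83.1


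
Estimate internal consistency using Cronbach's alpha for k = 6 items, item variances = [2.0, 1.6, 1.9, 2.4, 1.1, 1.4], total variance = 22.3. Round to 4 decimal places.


alpha = (k/(k-1)) * (1 - sum(s_i^2)/s_total^2)
sum(item variances) = 10.4
k/(k-1) = 6/5 = 1.2
1 - 10.4/22.3 = 1 - 0.466368 = 0.533632
alpha = 1.2 * 0.533632
= 0.6404


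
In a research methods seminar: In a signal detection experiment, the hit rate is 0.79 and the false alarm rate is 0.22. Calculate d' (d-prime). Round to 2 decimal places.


d' = z(HR) - z(FAR)
z(0.79) = 0.8064
z(0.22) = -0.7722
d' = 0.8064 - -0.7722
= 1.58


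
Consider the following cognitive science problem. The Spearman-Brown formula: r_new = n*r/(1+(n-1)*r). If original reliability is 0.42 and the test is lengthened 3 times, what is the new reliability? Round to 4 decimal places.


r_new = n*r / (1 + (n-1)*r)
Numerator = 3 * 0.42 = 1.26
Denominator = 1 + 2 * 0.42 = 1.84
r_new = 1.26 / 1.84
= 0.6848


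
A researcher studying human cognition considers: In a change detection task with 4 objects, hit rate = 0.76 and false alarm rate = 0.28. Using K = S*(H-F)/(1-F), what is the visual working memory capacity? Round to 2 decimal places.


K = S * (H - F) / (1 - F)
H - F = 0.48
1 - F = 0.72
K = 4 * 0.48 / 0.72
= 2.67


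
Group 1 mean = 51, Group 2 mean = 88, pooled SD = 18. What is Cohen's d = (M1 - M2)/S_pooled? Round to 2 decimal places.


Cohen's d = (M1 - M2) / S_pooled
= (51 - 88) / 18
= -37 / 18
= -2.06


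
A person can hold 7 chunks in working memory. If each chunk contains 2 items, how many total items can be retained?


Total items = chunks * items_per_chunk
= 7 * 2
= 14


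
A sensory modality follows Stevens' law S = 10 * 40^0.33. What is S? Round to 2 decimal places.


S = 10 * 40^0.33
40^0.33 = 3.3782
S = 10 * 3.3782
= 33.78


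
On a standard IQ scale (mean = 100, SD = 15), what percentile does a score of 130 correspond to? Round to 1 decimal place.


z = (IQ - mean) / SD
z = (130 - 100) / 15 = 2.0
Percentile = Phi(2.0) * 100
Phi(2.0) = 0.97725
= 97.7


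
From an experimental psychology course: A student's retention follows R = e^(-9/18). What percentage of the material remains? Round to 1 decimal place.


R = e^(-t/S)
-t/S = -9/18 = -0.5
R = e^(-0.5) = 0.606531
Percentage = 0.606531 * 100
= 60.7


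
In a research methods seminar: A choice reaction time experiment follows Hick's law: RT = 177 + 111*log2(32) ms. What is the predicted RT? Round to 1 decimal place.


RT = 177 + 111 * log2(32)
log2(32) = 5.0
RT = 177 + 111 * 5.0
= 177 + 555.0
= 732.0 ms


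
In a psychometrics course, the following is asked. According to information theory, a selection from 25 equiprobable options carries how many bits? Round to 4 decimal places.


H = log2(n)
H = log2(25)
= 4.6439


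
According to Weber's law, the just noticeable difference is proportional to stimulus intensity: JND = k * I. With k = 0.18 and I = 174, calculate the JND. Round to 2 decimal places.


JND = k * I
JND = 0.18 * 174
= 31.32


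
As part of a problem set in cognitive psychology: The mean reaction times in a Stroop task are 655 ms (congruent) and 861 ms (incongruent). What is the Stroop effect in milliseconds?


Stroop effect = RT(incongruent) - RT(congruent)
= 861 - 655
= 206 ms


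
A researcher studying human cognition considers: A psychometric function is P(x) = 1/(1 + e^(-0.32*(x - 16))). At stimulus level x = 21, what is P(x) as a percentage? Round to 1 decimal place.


P(x) = 1/(1 + e^(-0.32*(21 - 16)))
Exponent = -0.32 * 5 = -1.6
e^(-1.6) = 0.201897
P = 1/(1 + 0.201897) = 0.832018
Percentage = 83.2


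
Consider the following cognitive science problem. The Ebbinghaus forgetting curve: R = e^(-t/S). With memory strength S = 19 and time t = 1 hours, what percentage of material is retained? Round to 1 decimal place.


R = e^(-t/S)
-t/S = -1/19 = -0.052632
R = e^(-0.052632) = 0.948729
Percentage = 0.948729 * 100
= 94.9


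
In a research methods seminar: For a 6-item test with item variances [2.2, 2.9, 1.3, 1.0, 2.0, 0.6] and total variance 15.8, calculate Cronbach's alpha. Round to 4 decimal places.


alpha = (k/(k-1)) * (1 - sum(s_i^2)/s_total^2)
sum(item variances) = 10.0
k/(k-1) = 6/5 = 1.2
1 - 10.0/15.8 = 1 - 0.632911 = 0.367089
alpha = 1.2 * 0.367089
= 0.4405


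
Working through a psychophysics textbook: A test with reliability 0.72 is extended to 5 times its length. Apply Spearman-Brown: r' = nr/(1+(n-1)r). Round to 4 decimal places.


r_new = n*r / (1 + (n-1)*r)
Numerator = 5 * 0.72 = 3.6
Denominator = 1 + 4 * 0.72 = 3.88
r_new = 3.6 / 3.88
= 0.9278


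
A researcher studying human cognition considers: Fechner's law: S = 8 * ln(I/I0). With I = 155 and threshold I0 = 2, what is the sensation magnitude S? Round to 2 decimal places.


S = 8 * ln(155/2)
I/I0 = 77.5
ln(77.5) = 4.3503
S = 8 * 4.3503
= 34.80


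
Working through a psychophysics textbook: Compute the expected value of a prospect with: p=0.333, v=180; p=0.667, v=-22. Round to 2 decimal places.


EU = sum(p_i * v_i)
0.333 * 180 = 59.94
0.667 * -22 = -14.674
EU = 59.94 + -14.674
= 45.27


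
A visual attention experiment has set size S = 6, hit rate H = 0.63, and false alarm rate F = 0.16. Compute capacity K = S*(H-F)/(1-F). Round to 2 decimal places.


K = S * (H - F) / (1 - F)
H - F = 0.47
1 - F = 0.84
K = 6 * 0.47 / 0.84
= 3.36


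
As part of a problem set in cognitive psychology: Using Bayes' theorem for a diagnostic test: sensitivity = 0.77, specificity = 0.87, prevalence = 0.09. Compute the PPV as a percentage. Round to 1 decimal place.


PPV = (sens * prev) / (sens * prev + (1-spec) * (1-prev))
Numerator = 0.77 * 0.09 = 0.0693
P(positive and no disease) = (1 - spec) * (1 - prev) = (1 - 0.87) * (1 - 0.09) = 0.1183
Denominator = 0.0693 + 0.1183 = 0.1876
PPV = 0.0693 / 0.1876 = 0.369403
As percentage = 36.9


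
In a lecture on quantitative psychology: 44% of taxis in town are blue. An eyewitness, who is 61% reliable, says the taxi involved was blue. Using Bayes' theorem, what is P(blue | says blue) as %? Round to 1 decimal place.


P(blue | says blue) = P(says blue | blue)*P(blue) / [P(says blue | blue)*P(blue) + P(says blue | not blue)*P(not blue)]
Numerator = 0.61 * 0.44 = 0.2684
False identification = 0.39 * 0.56 = 0.2184
P = 0.2684 / (0.2684 + 0.2184)
= 0.2684 / 0.4868
As percentage = 55.1


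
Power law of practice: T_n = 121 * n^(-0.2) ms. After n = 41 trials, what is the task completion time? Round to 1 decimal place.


T_n = 121 * 41^(-0.2)
41^(-0.2) = 0.475821
T_n = 121 * 0.475821
= 57.6 ms


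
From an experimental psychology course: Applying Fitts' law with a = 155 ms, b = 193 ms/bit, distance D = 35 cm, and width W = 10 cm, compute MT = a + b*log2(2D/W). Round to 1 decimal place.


MT = 155 + 193 * log2(2*35/10)
2D/W = 7.0
log2(7.0) = 2.8074
MT = 155 + 193 * 2.8074
= 696.8 ms


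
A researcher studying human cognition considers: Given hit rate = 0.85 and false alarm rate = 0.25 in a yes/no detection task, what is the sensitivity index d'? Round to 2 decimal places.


d' = z(HR) - z(FAR)
z(0.85) = 1.0364
z(0.25) = -0.6745
d' = 1.0364 - -0.6745
= 1.71


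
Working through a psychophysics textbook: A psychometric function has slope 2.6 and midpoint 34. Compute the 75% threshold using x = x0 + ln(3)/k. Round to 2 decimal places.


At P = 0.75: 0.75 = 1/(1 + e^(-k*(x-x0)))
Solving: e^(-k*(x-x0)) = 1/3
x = x0 + ln(3)/k
ln(3) = 1.0986
x = 34 + 1.0986/2.6
= 34 + 0.4225
= 34.42


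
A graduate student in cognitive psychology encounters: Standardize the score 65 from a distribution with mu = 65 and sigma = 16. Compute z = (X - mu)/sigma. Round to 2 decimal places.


z = (X - mu) / sigma
= (65 - 65) / 16
= 0 / 16
= 0.00


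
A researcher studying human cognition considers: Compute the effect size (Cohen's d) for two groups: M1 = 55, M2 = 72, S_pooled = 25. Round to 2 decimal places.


Cohen's d = (M1 - M2) / S_pooled
= (55 - 72) / 25
= -17 / 25
= -0.68


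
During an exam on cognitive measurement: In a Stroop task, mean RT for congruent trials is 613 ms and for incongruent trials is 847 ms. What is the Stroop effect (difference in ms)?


Stroop effect = RT(incongruent) - RT(congruent)
= 847 - 613
= 234 ms


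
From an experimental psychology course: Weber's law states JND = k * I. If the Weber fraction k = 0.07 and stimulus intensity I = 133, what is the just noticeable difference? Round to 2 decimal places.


JND = k * I
JND = 0.07 * 133
= 9.31


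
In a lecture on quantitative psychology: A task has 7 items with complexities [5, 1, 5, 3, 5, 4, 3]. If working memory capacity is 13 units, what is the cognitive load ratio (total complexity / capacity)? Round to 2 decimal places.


Total complexity = 5 + 1 + 5 + 3 + 5 + 4 + 3 = 26
Load = total / capacity = 26 / 13
= 2.00


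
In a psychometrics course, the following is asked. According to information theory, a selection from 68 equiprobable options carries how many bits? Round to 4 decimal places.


H = log2(n)
H = log2(68)
= 6.0875


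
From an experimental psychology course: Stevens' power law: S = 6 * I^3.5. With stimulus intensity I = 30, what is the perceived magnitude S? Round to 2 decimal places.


S = 6 * 30^3.5
30^3.5 = 147885.0905
S = 6 * 147885.0905
= 887310.54


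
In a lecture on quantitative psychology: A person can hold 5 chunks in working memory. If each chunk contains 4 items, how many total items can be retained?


Total items = chunks * items_per_chunk
= 5 * 4
= 20


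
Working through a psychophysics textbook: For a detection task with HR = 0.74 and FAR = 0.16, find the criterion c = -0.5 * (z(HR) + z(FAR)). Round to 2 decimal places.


c = -0.5 * (z(HR) + z(FAR))
z(0.74) = 0.6433
z(0.16) = -0.9945
c = -0.5 * (0.6433 + -0.9945)
= -0.5 * -0.3512
= 0.18


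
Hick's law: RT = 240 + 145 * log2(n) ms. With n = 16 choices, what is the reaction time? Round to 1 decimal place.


RT = 240 + 145 * log2(16)
log2(16) = 4.0
RT = 240 + 145 * 4.0
= 240 + 580.0
= 820.0 ms


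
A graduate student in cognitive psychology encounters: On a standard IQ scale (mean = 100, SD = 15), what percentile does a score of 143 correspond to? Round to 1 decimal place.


z = (IQ - mean) / SD
z = (143 - 100) / 15 = 2.8667
Percentile = Phi(2.8667) * 100
Phi(2.8667) = 0.997926
= 99.8


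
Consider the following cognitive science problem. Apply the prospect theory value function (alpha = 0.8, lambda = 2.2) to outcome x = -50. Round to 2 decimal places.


Since x = -50 < 0, use v(x) = -lambda*(-x)^alpha
(-x) = 50
50^0.8 = 22.8653
v(-50) = -2.2 * 22.8653
= -50.30


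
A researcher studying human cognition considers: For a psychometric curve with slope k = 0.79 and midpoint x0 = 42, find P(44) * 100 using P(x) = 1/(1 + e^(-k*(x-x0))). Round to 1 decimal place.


P(x) = 1/(1 + e^(-0.79*(44 - 42)))
Exponent = -0.79 * 2 = -1.58
e^(-1.58) = 0.205975
P = 1/(1 + 0.205975) = 0.829205
Percentage = 82.9


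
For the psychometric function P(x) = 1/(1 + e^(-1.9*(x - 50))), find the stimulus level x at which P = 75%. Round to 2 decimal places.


At P = 0.75: 0.75 = 1/(1 + e^(-k*(x-x0)))
Solving: e^(-k*(x-x0)) = 1/3
x = x0 + ln(3)/k
ln(3) = 1.0986
x = 50 + 1.0986/1.9
= 50 + 0.5782
= 50.58


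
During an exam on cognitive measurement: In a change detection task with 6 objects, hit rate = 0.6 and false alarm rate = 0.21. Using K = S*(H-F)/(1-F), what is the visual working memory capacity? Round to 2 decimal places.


K = S * (H - F) / (1 - F)
H - F = 0.39
1 - F = 0.79
K = 6 * 0.39 / 0.79
= 2.96


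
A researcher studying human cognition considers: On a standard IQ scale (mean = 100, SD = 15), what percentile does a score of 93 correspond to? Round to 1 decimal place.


z = (IQ - mean) / SD
z = (93 - 100) / 15 = -0.4667
Percentile = Phi(-0.4667) * 100
Phi(-0.4667) = 0.320357
= 32.0


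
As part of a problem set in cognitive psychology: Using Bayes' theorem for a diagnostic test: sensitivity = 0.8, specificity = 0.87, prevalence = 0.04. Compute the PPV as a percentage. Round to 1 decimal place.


PPV = (sens * prev) / (sens * prev + (1-spec) * (1-prev))
Numerator = 0.8 * 0.04 = 0.032
P(positive and no disease) = (1 - spec) * (1 - prev) = (1 - 0.87) * (1 - 0.04) = 0.1248
Denominator = 0.032 + 0.1248 = 0.1568
PPV = 0.032 / 0.1568 = 0.204082
As percentage = 20.4


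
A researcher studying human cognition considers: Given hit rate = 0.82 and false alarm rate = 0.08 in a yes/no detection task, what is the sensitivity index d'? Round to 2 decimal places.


d' = z(HR) - z(FAR)
z(0.82) = 0.9154
z(0.08) = -1.4051
d' = 0.9154 - -1.4051
= 2.32


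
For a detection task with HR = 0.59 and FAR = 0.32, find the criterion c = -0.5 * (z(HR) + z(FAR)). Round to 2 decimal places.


c = -0.5 * (z(HR) + z(FAR))
z(0.59) = 0.2275
z(0.32) = -0.4677
c = -0.5 * (0.2275 + -0.4677)
= -0.5 * -0.2402
= 0.12


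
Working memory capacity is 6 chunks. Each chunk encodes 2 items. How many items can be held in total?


Total items = chunks * items_per_chunk
= 6 * 2
= 12


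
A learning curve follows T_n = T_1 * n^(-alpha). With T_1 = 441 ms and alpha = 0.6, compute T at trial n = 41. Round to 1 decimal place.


T_n = 441 * 41^(-0.6)
41^(-0.6) = 0.107728
T_n = 441 * 0.107728
= 47.5 ms


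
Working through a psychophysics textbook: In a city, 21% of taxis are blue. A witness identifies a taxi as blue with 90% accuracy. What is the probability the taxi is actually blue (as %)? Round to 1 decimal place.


P(blue | says blue) = P(says blue | blue)*P(blue) / [P(says blue | blue)*P(blue) + P(says blue | not blue)*P(not blue)]
Numerator = 0.9 * 0.21 = 0.189
False identification = 0.1 * 0.79 = 0.079
P = 0.189 / (0.189 + 0.079)
= 0.189 / 0.268
As percentage = 70.5


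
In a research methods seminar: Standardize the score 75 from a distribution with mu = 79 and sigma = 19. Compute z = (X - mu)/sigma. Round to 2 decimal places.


z = (X - mu) / sigma
= (75 - 79) / 19
= -4 / 19
= -0.21


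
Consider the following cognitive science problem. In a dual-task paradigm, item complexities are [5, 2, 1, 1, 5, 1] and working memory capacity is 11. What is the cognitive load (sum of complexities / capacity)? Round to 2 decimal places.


Total complexity = 5 + 2 + 1 + 1 + 5 + 1 = 15
Load = total / capacity = 15 / 11
= 1.36


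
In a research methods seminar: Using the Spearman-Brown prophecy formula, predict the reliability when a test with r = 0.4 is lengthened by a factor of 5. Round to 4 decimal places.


r_new = n*r / (1 + (n-1)*r)
Numerator = 5 * 0.4 = 2.0
Denominator = 1 + 4 * 0.4 = 2.6
r_new = 2.0 / 2.6
= 0.7692


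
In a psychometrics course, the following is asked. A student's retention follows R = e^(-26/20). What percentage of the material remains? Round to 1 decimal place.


R = e^(-t/S)
-t/S = -26/20 = -1.3
R = e^(-1.3) = 0.272532
Percentage = 0.272532 * 100
= 27.3


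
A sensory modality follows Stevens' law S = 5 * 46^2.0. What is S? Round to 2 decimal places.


S = 5 * 46^2.0
46^2.0 = 2116.0
S = 5 * 2116.0
= 10580.00


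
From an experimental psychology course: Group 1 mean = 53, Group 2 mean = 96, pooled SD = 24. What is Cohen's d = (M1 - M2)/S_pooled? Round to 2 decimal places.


Cohen's d = (M1 - M2) / S_pooled
= (53 - 96) / 24
= -43 / 24
= -1.79


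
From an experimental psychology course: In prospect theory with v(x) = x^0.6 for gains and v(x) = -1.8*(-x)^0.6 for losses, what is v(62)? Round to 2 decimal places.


Since x = 62 >= 0, use v(x) = x^0.6
62^0.6 = 11.8969
v(62) = 11.90


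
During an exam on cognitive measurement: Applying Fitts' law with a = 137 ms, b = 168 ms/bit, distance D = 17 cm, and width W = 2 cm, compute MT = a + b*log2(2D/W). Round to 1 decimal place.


MT = 137 + 168 * log2(2*17/2)
2D/W = 17.0
log2(17.0) = 4.0875
MT = 137 + 168 * 4.0875
= 823.7 ms


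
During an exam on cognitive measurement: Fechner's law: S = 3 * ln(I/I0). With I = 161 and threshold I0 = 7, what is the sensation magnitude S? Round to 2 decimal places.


S = 3 * ln(161/7)
I/I0 = 23.0
ln(23.0) = 3.1355
S = 3 * 3.1355
= 9.41


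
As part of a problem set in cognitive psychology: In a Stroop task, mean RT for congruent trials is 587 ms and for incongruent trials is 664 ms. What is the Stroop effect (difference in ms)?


Stroop effect = RT(incongruent) - RT(congruent)
= 664 - 587
= 77 ms


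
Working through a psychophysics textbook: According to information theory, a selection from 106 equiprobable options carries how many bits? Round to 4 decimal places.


H = log2(n)
H = log2(106)
= 6.7279


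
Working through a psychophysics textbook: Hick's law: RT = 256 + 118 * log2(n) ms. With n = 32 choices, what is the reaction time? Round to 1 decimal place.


RT = 256 + 118 * log2(32)
log2(32) = 5.0
RT = 256 + 118 * 5.0
= 256 + 590.0
= 846.0 ms


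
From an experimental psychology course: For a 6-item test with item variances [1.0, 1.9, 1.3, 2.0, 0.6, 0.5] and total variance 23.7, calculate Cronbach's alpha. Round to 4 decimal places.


alpha = (k/(k-1)) * (1 - sum(s_i^2)/s_total^2)
sum(item variances) = 7.3
k/(k-1) = 6/5 = 1.2
1 - 7.3/23.7 = 1 - 0.308017 = 0.691983
alpha = 1.2 * 0.691983
= 0.8304


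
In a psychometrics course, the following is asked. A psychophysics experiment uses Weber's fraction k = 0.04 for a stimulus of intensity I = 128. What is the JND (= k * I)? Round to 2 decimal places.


JND = k * I
JND = 0.04 * 128
= 5.12


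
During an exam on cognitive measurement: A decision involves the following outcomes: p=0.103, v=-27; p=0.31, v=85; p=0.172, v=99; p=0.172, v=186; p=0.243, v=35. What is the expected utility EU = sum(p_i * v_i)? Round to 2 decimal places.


EU = sum(p_i * v_i)
0.103 * -27 = -2.781
0.31 * 85 = 26.35
0.172 * 99 = 17.028
0.172 * 186 = 31.992
0.243 * 35 = 8.505
EU = -2.781 + 26.35 + 17.028 + 31.992 + 8.505
= 81.09


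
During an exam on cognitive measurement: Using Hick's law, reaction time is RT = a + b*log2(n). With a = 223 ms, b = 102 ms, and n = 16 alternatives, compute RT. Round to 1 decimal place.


RT = 223 + 102 * log2(16)
log2(16) = 4.0
RT = 223 + 102 * 4.0
= 223 + 408.0
= 631.0 ms


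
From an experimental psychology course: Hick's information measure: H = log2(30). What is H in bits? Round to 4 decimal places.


H = log2(n)
H = log2(30)
= 4.9069


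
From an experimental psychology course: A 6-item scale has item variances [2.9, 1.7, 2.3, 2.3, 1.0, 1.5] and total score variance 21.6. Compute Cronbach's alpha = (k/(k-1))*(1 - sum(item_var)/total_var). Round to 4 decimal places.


alpha = (k/(k-1)) * (1 - sum(s_i^2)/s_total^2)
sum(item variances) = 11.7
k/(k-1) = 6/5 = 1.2
1 - 11.7/21.6 = 1 - 0.541667 = 0.458333
alpha = 1.2 * 0.458333
= 0.5500


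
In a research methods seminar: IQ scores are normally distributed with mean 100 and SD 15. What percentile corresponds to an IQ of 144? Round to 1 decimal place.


z = (IQ - mean) / SD
z = (144 - 100) / 15 = 2.9333
Percentile = Phi(2.9333) * 100
Phi(2.9333) = 0.998323
= 99.8


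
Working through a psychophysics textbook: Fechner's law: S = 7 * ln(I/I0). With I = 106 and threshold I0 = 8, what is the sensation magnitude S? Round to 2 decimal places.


S = 7 * ln(106/8)
I/I0 = 13.25
ln(13.25) = 2.584
S = 7 * 2.584
= 18.09


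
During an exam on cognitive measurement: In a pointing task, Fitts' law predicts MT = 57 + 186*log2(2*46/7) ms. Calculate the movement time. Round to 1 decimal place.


MT = 57 + 186 * log2(2*46/7)
2D/W = 13.142857
log2(13.142857) = 3.7162
MT = 57 + 186 * 3.7162
= 748.2 ms


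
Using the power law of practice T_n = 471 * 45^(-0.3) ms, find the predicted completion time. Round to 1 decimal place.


T_n = 471 * 45^(-0.3)
45^(-0.3) = 0.31918
T_n = 471 * 0.31918
= 150.3 ms


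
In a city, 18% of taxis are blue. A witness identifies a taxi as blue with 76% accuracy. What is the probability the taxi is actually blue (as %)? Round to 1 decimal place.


P(blue | says blue) = P(says blue | blue)*P(blue) / [P(says blue | blue)*P(blue) + P(says blue | not blue)*P(not blue)]
Numerator = 0.76 * 0.18 = 0.1368
False identification = 0.24 * 0.82 = 0.1968
P = 0.1368 / (0.1368 + 0.1968)
= 0.1368 / 0.3336
As percentage = 41.0


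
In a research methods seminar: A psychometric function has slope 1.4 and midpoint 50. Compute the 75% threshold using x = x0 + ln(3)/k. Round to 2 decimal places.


At P = 0.75: 0.75 = 1/(1 + e^(-k*(x-x0)))
Solving: e^(-k*(x-x0)) = 1/3
x = x0 + ln(3)/k
ln(3) = 1.0986
x = 50 + 1.0986/1.4
= 50 + 0.7847
= 50.78


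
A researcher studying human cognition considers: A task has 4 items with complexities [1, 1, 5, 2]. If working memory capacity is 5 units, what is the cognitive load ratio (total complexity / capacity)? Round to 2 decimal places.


Total complexity = 1 + 1 + 5 + 2 = 9
Load = total / capacity = 9 / 5
= 1.80


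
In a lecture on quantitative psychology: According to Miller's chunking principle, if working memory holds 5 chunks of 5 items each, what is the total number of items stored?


Total items = chunks * items_per_chunk
= 5 * 5
= 25


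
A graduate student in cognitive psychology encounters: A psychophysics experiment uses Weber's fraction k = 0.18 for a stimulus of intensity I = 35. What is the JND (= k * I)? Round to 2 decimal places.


JND = k * I
JND = 0.18 * 35
= 6.30


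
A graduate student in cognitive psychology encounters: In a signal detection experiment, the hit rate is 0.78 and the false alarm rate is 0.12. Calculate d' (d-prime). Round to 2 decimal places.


d' = z(HR) - z(FAR)
z(0.78) = 0.7722
z(0.12) = -1.175
d' = 0.7722 - -1.175
= 1.95


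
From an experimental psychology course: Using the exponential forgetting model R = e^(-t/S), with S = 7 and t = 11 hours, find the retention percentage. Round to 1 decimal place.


R = e^(-t/S)
-t/S = -11/7 = -1.571429
R = e^(-1.571429) = 0.207748
Percentage = 0.207748 * 100
= 20.8


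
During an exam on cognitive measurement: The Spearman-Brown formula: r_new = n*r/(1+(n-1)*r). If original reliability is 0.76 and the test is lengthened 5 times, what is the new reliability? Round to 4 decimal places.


r_new = n*r / (1 + (n-1)*r)
Numerator = 5 * 0.76 = 3.8
Denominator = 1 + 4 * 0.76 = 4.04
r_new = 3.8 / 4.04
= 0.9406


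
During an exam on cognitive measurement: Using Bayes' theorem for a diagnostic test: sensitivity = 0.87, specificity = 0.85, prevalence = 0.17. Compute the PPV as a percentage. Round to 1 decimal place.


PPV = (sens * prev) / (sens * prev + (1-spec) * (1-prev))
Numerator = 0.87 * 0.17 = 0.1479
P(positive and no disease) = (1 - spec) * (1 - prev) = (1 - 0.85) * (1 - 0.17) = 0.1245
Denominator = 0.1479 + 0.1245 = 0.2724
PPV = 0.1479 / 0.2724 = 0.542952
As percentage = 54.3


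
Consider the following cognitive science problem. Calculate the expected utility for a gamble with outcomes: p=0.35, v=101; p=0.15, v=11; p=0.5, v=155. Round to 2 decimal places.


EU = sum(p_i * v_i)
0.35 * 101 = 35.35
0.15 * 11 = 1.65
0.5 * 155 = 77.5
EU = 35.35 + 1.65 + 77.5
= 114.50


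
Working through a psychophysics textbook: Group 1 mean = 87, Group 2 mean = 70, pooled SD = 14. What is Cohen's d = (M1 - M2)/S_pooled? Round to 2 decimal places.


Cohen's d = (M1 - M2) / S_pooled
= (87 - 70) / 14
= 17 / 14
= 1.21


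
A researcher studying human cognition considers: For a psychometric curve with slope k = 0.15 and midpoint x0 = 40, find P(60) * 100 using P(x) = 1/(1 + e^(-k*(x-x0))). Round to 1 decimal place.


P(x) = 1/(1 + e^(-0.15*(60 - 40)))
Exponent = -0.15 * 20 = -3.0
e^(-3.0) = 0.049787
P = 1/(1 + 0.049787) = 0.952574
Percentage = 95.3


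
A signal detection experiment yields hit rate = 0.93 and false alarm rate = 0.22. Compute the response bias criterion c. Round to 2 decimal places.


c = -0.5 * (z(HR) + z(FAR))
z(0.93) = 1.4758
z(0.22) = -0.7722
c = -0.5 * (1.4758 + -0.7722)
= -0.5 * 0.7036
= -0.35
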